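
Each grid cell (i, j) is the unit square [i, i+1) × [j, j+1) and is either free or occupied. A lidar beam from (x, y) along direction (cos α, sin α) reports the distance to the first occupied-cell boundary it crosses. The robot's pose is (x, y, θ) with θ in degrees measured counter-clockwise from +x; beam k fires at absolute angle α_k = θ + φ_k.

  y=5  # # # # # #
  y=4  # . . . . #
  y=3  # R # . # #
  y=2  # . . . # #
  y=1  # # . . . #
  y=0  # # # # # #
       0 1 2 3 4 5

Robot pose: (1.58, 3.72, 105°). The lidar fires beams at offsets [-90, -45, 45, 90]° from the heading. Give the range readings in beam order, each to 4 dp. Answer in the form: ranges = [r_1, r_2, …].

beam 1: φ=-90°, α=15°
  cosα=0.9659 sinα=0.2588 | (1,3) | tMaxX 0.4348 tMaxY 1.0818 | tΔX 1.0353 tΔY 3.8637
    t=0.4348 [x] (2,3) — stop
  → r_1 = 0.4348
beam 2: φ=-45°, α=60°
  cosα=0.5000 sinα=0.8660 | (1,3) | tMaxX 0.8400 tMaxY 0.3233 | tΔX 2.0000 tΔY 1.1547
    t=0.3233 [y] (1,4)
    t=0.8400 [x] (2,4)
    t=1.4780 [y] (2,5) — stop
  → r_2 = 1.4780
beam 3: φ=45°, α=150°
  cosα=-0.8660 sinα=0.5000 | (1,3) | tMaxX 0.6697 tMaxY 0.5600 | tΔX 1.1547 tΔY 2.0000
    t=0.5600 [y] (1,4)
    t=0.6697 [x] (0,4) — stop
  → r_3 = 0.6697
beam 4: φ=90°, α=195°
  cosα=-0.9659 sinα=-0.2588 | (1,3) | tMaxX 0.6005 tMaxY 2.7819 | tΔX 1.0353 tΔY 3.8637
    t=0.6005 [x] (0,3) — stop
  → r_4 = 0.6005

ranges = [0.4348, 1.4780, 0.6697, 0.6005]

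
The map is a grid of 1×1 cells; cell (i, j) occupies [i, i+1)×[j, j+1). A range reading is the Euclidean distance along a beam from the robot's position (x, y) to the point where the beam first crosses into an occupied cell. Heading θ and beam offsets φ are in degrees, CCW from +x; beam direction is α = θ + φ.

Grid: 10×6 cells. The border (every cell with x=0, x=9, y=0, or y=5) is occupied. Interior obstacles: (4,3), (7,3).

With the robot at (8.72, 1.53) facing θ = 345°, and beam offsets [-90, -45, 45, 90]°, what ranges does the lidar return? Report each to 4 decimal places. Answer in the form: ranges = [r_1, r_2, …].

ranges = [0.5487, 0.5600, 0.3233, 1.0818]

beam 1: φ=-90°, α=255°
  d=(-0.2588,-0.9659)  start (8,1)  tX=2.7819 tY=0.5487  stride 1/|dx|=3.8637 1/|dy|=1.0353
    cross y-line → (8,0), t=0.5487 (wall)
  → r_1 = 0.5487
beam 2: φ=-45°, α=300°
  d=(0.5000,-0.8660)  start (8,1)  tX=0.5600 tY=0.6120  stride 1/|dx|=2.0000 1/|dy|=1.1547
    cross x-line → (9,1), t=0.5600 (wall)
  → r_2 = 0.5600
beam 3: φ=45°, α=30°
  d=(0.8660,0.5000)  start (8,1)  tX=0.3233 tY=0.9400  stride 1/|dx|=1.1547 1/|dy|=2.0000
    cross x-line → (9,1), t=0.3233 (wall)
  → r_3 = 0.3233
beam 4: φ=90°, α=75°
  d=(0.2588,0.9659)  start (8,1)  tX=1.0818 tY=0.4866  stride 1/|dx|=3.8637 1/|dy|=1.0353
    cross y-line → (8,2), t=0.4866
    cross x-line → (9,2), t=1.0818 (wall)
  → r_4 = 1.0818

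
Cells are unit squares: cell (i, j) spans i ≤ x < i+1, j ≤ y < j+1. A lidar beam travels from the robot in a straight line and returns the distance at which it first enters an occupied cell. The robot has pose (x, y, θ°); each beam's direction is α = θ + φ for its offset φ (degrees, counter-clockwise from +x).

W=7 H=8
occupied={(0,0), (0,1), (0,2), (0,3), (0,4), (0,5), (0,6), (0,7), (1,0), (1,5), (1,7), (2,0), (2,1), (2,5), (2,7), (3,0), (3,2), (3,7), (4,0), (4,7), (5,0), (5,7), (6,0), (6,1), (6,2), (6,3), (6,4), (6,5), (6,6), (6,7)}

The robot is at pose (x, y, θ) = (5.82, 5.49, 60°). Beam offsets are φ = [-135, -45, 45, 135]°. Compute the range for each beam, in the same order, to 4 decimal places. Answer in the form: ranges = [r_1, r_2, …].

ranges = [0.6955, 0.1863, 1.5633, 4.9900]

beam 1: φ=-135°, α=285°
  direction (0.2588, -0.9659); cell (5,5); t to first gridline: x 0.6955, y 0.5073 (then +3.8637 / +1.0353)
    (5,4) via y @ 0.5073
    (6,4) via x @ 0.6955  # hit
  → r_1 = 0.6955
beam 2: φ=-45°, α=15°
  direction (0.9659, 0.2588); cell (5,5); t to first gridline: x 0.1863, y 1.9705 (then +1.0353 / +3.8637)
    (6,5) via x @ 0.1863  # hit
  → r_2 = 0.1863
beam 3: φ=45°, α=105°
  direction (-0.2588, 0.9659); cell (5,5); t to first gridline: x 3.1682, y 0.5280 (then +3.8637 / +1.0353)
    (5,6) via y @ 0.5280
    (5,7) via y @ 1.5633  # hit
  → r_3 = 1.5633
beam 4: φ=135°, α=195°
  direction (-0.9659, -0.2588); cell (5,5); t to first gridline: x 0.8489, y 1.8932 (then +1.0353 / +3.8637)
    (4,5) via x @ 0.8489
    (3,5) via x @ 1.8842
    (3,4) via y @ 1.8932
    (2,4) via x @ 2.9195
    (1,4) via x @ 3.9548
    (0,4) via x @ 4.9900  # hit
  → r_4 = 4.9900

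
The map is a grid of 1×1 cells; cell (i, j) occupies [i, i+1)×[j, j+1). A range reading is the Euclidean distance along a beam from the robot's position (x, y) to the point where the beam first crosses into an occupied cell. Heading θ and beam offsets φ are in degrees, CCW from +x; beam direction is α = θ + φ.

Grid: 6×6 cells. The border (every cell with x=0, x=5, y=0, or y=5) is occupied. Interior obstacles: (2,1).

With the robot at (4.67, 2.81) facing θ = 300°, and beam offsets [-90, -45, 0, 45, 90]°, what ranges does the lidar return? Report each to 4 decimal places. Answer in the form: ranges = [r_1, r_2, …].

ranges = [1.9283, 1.8738, 0.6600, 0.3416, 0.3811]

beam 1: φ=-90°, α=210°
  dir = (cos 210°, sin 210°) = (-0.8660, -0.5000); from cell (4,2)
  next x-line at t=0.7736, next y-line at t=1.6200; Δt_x=1.1547, Δt_y=2.0000
    x: enter (3,2) at t=0.7736
    y: enter (3,1) at t=1.6200
    x: enter (2,1) at t=1.9283 ← occupied
  → r_1 = 1.9283
beam 2: φ=-45°, α=255°
  dir = (cos 255°, sin 255°) = (-0.2588, -0.9659); from cell (4,2)
  next x-line at t=2.5887, next y-line at t=0.8386; Δt_x=3.8637, Δt_y=1.0353
    y: enter (4,1) at t=0.8386
    y: enter (4,0) at t=1.8738 ← occupied
  → r_2 = 1.8738
beam 3: φ=0°, α=300°
  dir = (cos 300°, sin 300°) = (0.5000, -0.8660); from cell (4,2)
  next x-line at t=0.6600, next y-line at t=0.9353; Δt_x=2.0000, Δt_y=1.1547
    x: enter (5,2) at t=0.6600 ← occupied
  → r_3 = 0.6600
beam 4: φ=45°, α=345°
  dir = (cos 345°, sin 345°) = (0.9659, -0.2588); from cell (4,2)
  next x-line at t=0.3416, next y-line at t=3.1296; Δt_x=1.0353, Δt_y=3.8637
    x: enter (5,2) at t=0.3416 ← occupied
  → r_4 = 0.3416
beam 5: φ=90°, α=30°
  dir = (cos 30°, sin 30°) = (0.8660, 0.5000); from cell (4,2)
  next x-line at t=0.3811, next y-line at t=0.3800; Δt_x=1.1547, Δt_y=2.0000
    y: enter (4,3) at t=0.3800
    x: enter (5,3) at t=0.3811 ← occupied
  → r_5 = 0.3811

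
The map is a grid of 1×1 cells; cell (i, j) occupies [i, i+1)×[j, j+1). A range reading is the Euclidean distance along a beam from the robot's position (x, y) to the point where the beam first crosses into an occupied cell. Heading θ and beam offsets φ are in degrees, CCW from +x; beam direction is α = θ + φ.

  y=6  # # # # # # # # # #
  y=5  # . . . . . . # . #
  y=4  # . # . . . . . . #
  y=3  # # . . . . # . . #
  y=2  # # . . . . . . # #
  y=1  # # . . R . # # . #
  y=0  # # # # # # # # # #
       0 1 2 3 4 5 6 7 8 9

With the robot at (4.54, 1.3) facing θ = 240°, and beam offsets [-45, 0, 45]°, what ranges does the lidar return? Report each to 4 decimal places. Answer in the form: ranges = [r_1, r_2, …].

beam 1: φ=-45°, α=195°
  cosα=-0.9659 sinα=-0.2588 | (4,1) | tMaxX 0.5590 tMaxY 1.1591 | tΔX 1.0353 tΔY 3.8637
    t=0.5590 [x] (3,1)
    t=1.1591 [y] (3,0) — stop
  → r_1 = 1.1591
beam 2: φ=0°, α=240°
  cosα=-0.5000 sinα=-0.8660 | (4,1) | tMaxX 1.0800 tMaxY 0.3464 | tΔX 2.0000 tΔY 1.1547
    t=0.3464 [y] (4,0) — stop
  → r_2 = 0.3464
beam 3: φ=45°, α=285°
  cosα=0.2588 sinα=-0.9659 | (4,1) | tMaxX 1.7773 tMaxY 0.3106 | tΔX 3.8637 tΔY 1.0353
    t=0.3106 [y] (4,0) — stop
  → r_3 = 0.3106

ranges = [1.1591, 0.3464, 0.3106]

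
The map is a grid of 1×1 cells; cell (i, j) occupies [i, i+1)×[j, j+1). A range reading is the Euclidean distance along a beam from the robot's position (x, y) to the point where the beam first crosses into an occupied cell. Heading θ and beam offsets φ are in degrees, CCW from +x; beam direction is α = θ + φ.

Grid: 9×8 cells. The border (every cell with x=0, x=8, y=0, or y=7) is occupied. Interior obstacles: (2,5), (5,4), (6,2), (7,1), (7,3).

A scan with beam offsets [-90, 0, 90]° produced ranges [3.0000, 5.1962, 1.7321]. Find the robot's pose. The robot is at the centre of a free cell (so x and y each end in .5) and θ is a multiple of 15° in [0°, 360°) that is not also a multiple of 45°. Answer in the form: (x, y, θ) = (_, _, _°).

The pose lattice has 37·16 = 592 candidates. Test each by forward raycasting.
  (6.5, 1.5, 300°): beam 1 = 1.0000 ≠ 3.0000 ✗
  (4.5, 2.5, 255°): beam 1 = 3.6235 ≠ 3.0000 ✗
  (3.5, 2.5, 285°): beam 1 = 2.5882 ≠ 3.0000 ✗
  …
  (2.5, 2.5, 60°): r_1=3.0000, r_2=5.1962, r_3=1.7321 — all match ✓
No second candidate reproduces the full scan.

(x, y, θ) = (2.5, 2.5, 60°)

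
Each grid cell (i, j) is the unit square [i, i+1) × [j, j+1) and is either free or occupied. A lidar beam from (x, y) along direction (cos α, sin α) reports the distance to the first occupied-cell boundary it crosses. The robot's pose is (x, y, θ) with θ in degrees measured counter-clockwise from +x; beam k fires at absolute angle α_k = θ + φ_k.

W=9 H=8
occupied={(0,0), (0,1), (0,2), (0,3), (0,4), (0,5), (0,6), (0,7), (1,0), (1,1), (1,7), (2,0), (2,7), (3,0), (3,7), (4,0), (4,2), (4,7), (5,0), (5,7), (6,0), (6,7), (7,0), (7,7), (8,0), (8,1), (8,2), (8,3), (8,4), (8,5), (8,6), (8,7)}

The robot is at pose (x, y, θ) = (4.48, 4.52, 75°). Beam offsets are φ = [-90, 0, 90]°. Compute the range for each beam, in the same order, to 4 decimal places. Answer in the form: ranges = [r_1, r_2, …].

ranges = [3.6442, 2.5675, 3.6028]

beam 1: φ=-90°, α=345°
  direction (0.9659, -0.2588); cell (4,4); t to first gridline: x 0.5383, y 2.0091 (then +1.0353 / +3.8637)
    (5,4) via x @ 0.5383
    (6,4) via x @ 1.5736
    (6,3) via y @ 2.0091
    (7,3) via x @ 2.6089
    (8,3) via x @ 3.6442  # hit
  → r_1 = 3.6442
beam 2: φ=0°, α=75°
  direction (0.2588, 0.9659); cell (4,4); t to first gridline: x 2.0091, y 0.4969 (then +3.8637 / +1.0353)
    (4,5) via y @ 0.4969
    (4,6) via y @ 1.5322
    (5,6) via x @ 2.0091
    (5,7) via y @ 2.5675  # hit
  → r_2 = 2.5675
beam 3: φ=90°, α=165°
  direction (-0.9659, 0.2588); cell (4,4); t to first gridline: x 0.4969, y 1.8546 (then +1.0353 / +3.8637)
    (3,4) via x @ 0.4969
    (2,4) via x @ 1.5322
    (2,5) via y @ 1.8546
    (1,5) via x @ 2.5675
    (0,5) via x @ 3.6028  # hit
  → r_3 = 3.6028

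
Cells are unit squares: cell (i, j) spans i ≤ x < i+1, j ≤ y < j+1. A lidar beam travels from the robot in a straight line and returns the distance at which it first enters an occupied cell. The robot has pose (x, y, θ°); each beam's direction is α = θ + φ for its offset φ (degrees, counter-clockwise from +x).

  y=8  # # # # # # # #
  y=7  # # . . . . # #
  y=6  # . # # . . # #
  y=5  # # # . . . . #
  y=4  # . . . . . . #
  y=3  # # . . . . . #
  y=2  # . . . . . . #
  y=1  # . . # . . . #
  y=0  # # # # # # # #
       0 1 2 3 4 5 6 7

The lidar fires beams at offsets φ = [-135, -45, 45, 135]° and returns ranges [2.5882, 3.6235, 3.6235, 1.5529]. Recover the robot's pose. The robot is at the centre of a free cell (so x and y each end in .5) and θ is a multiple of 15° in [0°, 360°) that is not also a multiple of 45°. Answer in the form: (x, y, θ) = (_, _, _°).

Candidates: 33 free-cell centres × 16 headings = 528 poses. Raycast each; keep the one whose scan matches to 4 dp.
  (1.5, 1.5, 210°): beam 1 = 1.5529 ≠ 2.5882 ✗
  (3.5, 2.5, 195°): beam 1 = 5.0000 ≠ 2.5882 ✗
  (1.5, 6.5, 345°): beam 1 = 0.5774 ≠ 2.5882 ✗
  (4.5, 1.5, 210°): beam 1 = 5.7956 ≠ 2.5882 ✗
  (1.5, 4.5, 300°): beam 1 = 0.5176 ≠ 2.5882 ✗
  …
  (4.5, 2.5, 150°): r_1=2.5882, r_2=3.6235, r_3=3.6235, r_4=1.5529 — all match ✓
Unique over the lattice → pose = (4.5, 2.5, 150°).

(x, y, θ) = (4.5, 2.5, 150°)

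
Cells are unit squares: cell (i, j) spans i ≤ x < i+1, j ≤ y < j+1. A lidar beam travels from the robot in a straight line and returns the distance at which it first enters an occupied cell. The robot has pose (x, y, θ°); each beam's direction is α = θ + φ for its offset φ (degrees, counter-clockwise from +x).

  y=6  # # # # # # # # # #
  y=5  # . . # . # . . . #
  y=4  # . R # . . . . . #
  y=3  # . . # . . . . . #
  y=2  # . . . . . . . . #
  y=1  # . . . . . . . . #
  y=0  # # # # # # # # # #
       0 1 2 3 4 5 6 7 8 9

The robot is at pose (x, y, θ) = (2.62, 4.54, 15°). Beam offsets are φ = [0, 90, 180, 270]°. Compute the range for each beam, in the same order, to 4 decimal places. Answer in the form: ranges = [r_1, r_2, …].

ranges = [0.3934, 1.5115, 1.6771, 1.4682]

beam 1: φ=0°, α=15°
  direction (0.9659, 0.2588); cell (2,4); t to first gridline: x 0.3934, y 1.7773 (then +1.0353 / +3.8637)
    (3,4) via x @ 0.3934  # hit
  → r_1 = 0.3934
beam 2: φ=90°, α=105°
  direction (-0.2588, 0.9659); cell (2,4); t to first gridline: x 2.3955, y 0.4762 (then +3.8637 / +1.0353)
    (2,5) via y @ 0.4762
    (2,6) via y @ 1.5115  # hit
  → r_2 = 1.5115
beam 3: φ=180°, α=195°
  direction (-0.9659, -0.2588); cell (2,4); t to first gridline: x 0.6419, y 2.0864 (then +1.0353 / +3.8637)
    (1,4) via x @ 0.6419
    (0,4) via x @ 1.6771  # hit
  → r_3 = 1.6771
beam 4: φ=270°, α=285°
  direction (0.2588, -0.9659); cell (2,4); t to first gridline: x 1.4682, y 0.5590 (then +3.8637 / +1.0353)
    (2,3) via y @ 0.5590
    (3,3) via x @ 1.4682  # hit
  → r_4 = 1.4682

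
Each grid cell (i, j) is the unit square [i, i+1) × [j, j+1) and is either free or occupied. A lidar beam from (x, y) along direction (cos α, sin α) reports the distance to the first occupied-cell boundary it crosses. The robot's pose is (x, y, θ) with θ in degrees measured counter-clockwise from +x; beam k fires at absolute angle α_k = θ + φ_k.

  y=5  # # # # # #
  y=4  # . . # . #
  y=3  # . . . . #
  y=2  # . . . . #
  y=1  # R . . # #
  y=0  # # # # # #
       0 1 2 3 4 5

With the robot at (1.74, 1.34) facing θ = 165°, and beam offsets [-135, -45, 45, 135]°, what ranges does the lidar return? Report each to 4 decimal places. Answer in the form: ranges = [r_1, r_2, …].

beam 1: φ=-135°, α=30°
  direction (0.8660, 0.5000); cell (1,1); t to first gridline: x 0.3002, y 1.3200 (then +1.1547 / +2.0000)
    (2,1) via x @ 0.3002
    (2,2) via y @ 1.3200
    (3,2) via x @ 1.4549
    (4,2) via x @ 2.6096
    (4,3) via y @ 3.3200
    (5,3) via x @ 3.7643  # hit
  → r_1 = 3.7643
beam 2: φ=-45°, α=120°
  direction (-0.5000, 0.8660); cell (1,1); t to first gridline: x 1.4800, y 0.7621 (then +2.0000 / +1.1547)
    (1,2) via y @ 0.7621
    (0,2) via x @ 1.4800  # hit
  → r_2 = 1.4800
beam 3: φ=45°, α=210°
  direction (-0.8660, -0.5000); cell (1,1); t to first gridline: x 0.8545, y 0.6800 (then +1.1547 / +2.0000)
    (1,0) via y @ 0.6800  # hit
  → r_3 = 0.6800
beam 4: φ=135°, α=300°
  direction (0.5000, -0.8660); cell (1,1); t to first gridline: x 0.5200, y 0.3926 (then +2.0000 / +1.1547)
    (1,0) via y @ 0.3926  # hit
  → r_4 = 0.3926

ranges = [3.7643, 1.4800, 0.6800, 0.3926]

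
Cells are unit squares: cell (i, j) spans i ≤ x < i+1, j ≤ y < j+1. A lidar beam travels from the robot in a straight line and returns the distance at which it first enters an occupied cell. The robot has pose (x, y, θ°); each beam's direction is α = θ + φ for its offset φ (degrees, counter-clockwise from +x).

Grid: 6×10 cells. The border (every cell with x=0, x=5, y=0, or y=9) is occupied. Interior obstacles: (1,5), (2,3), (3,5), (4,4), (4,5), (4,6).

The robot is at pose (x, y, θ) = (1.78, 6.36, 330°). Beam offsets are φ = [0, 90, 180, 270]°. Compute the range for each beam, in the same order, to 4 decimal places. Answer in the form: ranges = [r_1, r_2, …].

beam 1: φ=0°, α=330°
  d=(0.8660,-0.5000)  start (1,6)  tX=0.2540 tY=0.7200  stride 1/|dx|=1.1547 1/|dy|=2.0000
    cross x-line → (2,6), t=0.2540
    cross y-line → (2,5), t=0.7200
    cross x-line → (3,5), t=1.4087 (wall)
  → r_1 = 1.4087
beam 2: φ=90°, α=60°
  d=(0.5000,0.8660)  start (1,6)  tX=0.4400 tY=0.7390  stride 1/|dx|=2.0000 1/|dy|=1.1547
    cross x-line → (2,6), t=0.4400
    cross y-line → (2,7), t=0.7390
    cross y-line → (2,8), t=1.8937
    cross x-line → (3,8), t=2.4400
    cross y-line → (3,9), t=3.0484 (wall)
  → r_2 = 3.0484
beam 3: φ=180°, α=150°
  d=(-0.8660,0.5000)  start (1,6)  tX=0.9007 tY=1.2800  stride 1/|dx|=1.1547 1/|dy|=2.0000
    cross x-line → (0,6), t=0.9007 (wall)
  → r_3 = 0.9007
beam 4: φ=270°, α=240°
  d=(-0.5000,-0.8660)  start (1,6)  tX=1.5600 tY=0.4157  stride 1/|dx|=2.0000 1/|dy|=1.1547
    cross y-line → (1,5), t=0.4157 (wall)
  → r_4 = 0.4157

ranges = [1.4087, 3.0484, 0.9007, 0.4157]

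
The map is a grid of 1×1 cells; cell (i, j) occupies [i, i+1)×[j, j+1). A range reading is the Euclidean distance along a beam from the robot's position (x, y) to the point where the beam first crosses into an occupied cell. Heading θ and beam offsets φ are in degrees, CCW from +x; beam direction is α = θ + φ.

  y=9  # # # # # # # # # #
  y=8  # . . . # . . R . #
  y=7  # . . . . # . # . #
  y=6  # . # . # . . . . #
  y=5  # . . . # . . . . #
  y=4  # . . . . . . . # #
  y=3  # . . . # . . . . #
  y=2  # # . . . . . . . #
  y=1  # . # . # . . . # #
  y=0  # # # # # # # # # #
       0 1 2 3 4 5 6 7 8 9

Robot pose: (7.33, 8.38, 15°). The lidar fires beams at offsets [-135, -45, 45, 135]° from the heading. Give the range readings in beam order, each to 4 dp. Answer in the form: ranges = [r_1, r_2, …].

beam 1: φ=-135°, α=240°
  direction (-0.5000, -0.8660); cell (7,8); t to first gridline: x 0.6600, y 0.4388 (then +2.0000 / +1.1547)
    (7,7) via y @ 0.4388  # hit
  → r_1 = 0.4388
beam 2: φ=-45°, α=330°
  direction (0.8660, -0.5000); cell (7,8); t to first gridline: x 0.7736, y 0.7600 (then +1.1547 / +2.0000)
    (7,7) via y @ 0.7600  # hit
  → r_2 = 0.7600
beam 3: φ=45°, α=60°
  direction (0.5000, 0.8660); cell (7,8); t to first gridline: x 1.3400, y 0.7159 (then +2.0000 / +1.1547)
    (7,9) via y @ 0.7159  # hit
  → r_3 = 0.7159
beam 4: φ=135°, α=150°
  direction (-0.8660, 0.5000); cell (7,8); t to first gridline: x 0.3811, y 1.2400 (then +1.1547 / +2.0000)
    (6,8) via x @ 0.3811
    (6,9) via y @ 1.2400  # hit
  → r_4 = 1.2400

ranges = [0.4388, 0.7600, 0.7159, 1.2400]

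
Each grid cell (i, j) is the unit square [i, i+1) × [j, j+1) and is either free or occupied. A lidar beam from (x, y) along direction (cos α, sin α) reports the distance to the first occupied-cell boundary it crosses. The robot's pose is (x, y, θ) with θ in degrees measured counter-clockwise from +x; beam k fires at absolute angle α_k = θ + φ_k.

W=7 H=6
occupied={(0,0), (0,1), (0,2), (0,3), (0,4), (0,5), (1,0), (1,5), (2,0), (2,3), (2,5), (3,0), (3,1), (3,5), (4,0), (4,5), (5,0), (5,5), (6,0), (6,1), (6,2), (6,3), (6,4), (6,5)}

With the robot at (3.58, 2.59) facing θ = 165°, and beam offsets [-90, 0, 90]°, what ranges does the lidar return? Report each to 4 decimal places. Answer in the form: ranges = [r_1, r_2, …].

ranges = [2.4950, 1.5841, 0.6108]

beam 1: φ=-90°, α=75°
  dir = (cos 75°, sin 75°) = (0.2588, 0.9659); from cell (3,2)
  next x-line at t=1.6228, next y-line at t=0.4245; Δt_x=3.8637, Δt_y=1.0353
    y: enter (3,3) at t=0.4245
    y: enter (3,4) at t=1.4597
    x: enter (4,4) at t=1.6228
    y: enter (4,5) at t=2.4950 ← occupied
  → r_1 = 2.4950
beam 2: φ=0°, α=165°
  dir = (cos 165°, sin 165°) = (-0.9659, 0.2588); from cell (3,2)
  next x-line at t=0.6005, next y-line at t=1.5841; Δt_x=1.0353, Δt_y=3.8637
    x: enter (2,2) at t=0.6005
    y: enter (2,3) at t=1.5841 ← occupied
  → r_2 = 1.5841
beam 3: φ=90°, α=255°
  dir = (cos 255°, sin 255°) = (-0.2588, -0.9659); from cell (3,2)
  next x-line at t=2.2409, next y-line at t=0.6108; Δt_x=3.8637, Δt_y=1.0353
    y: enter (3,1) at t=0.6108 ← occupied
  → r_3 = 0.6108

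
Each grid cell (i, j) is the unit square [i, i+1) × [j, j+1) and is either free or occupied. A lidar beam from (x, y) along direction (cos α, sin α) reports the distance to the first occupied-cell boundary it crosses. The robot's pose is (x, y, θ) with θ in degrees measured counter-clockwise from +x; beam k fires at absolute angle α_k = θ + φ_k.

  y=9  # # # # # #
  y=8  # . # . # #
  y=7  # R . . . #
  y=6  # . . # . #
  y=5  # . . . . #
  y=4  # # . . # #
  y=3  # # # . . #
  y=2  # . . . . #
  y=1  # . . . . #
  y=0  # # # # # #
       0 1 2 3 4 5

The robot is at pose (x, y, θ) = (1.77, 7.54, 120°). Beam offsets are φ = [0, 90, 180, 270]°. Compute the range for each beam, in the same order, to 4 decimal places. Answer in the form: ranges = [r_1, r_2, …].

ranges = [1.5400, 0.8891, 6.4600, 0.9200]

beam 1: φ=0°, α=120°
  direction (-0.5000, 0.8660); cell (1,7); t to first gridline: x 1.5400, y 0.5312 (then +2.0000 / +1.1547)
    (1,8) via y @ 0.5312
    (0,8) via x @ 1.5400  # hit
  → r_1 = 1.5400
beam 2: φ=90°, α=210°
  direction (-0.8660, -0.5000); cell (1,7); t to first gridline: x 0.8891, y 1.0800 (then +1.1547 / +2.0000)
    (0,7) via x @ 0.8891  # hit
  → r_2 = 0.8891
beam 3: φ=180°, α=300°
  direction (0.5000, -0.8660); cell (1,7); t to first gridline: x 0.4600, y 0.6235 (then +2.0000 / +1.1547)
    (2,7) via x @ 0.4600
    (2,6) via y @ 0.6235
    (2,5) via y @ 1.7782
    (3,5) via x @ 2.4600
    (3,4) via y @ 2.9329
    (3,3) via y @ 4.0876
    (4,3) via x @ 4.4600
    (4,2) via y @ 5.2423
    (4,1) via y @ 6.3970
    (5,1) via x @ 6.4600  # hit
  → r_3 = 6.4600
beam 4: φ=270°, α=30°
  direction (0.8660, 0.5000); cell (1,7); t to first gridline: x 0.2656, y 0.9200 (then +1.1547 / +2.0000)
    (2,7) via x @ 0.2656
    (2,8) via y @ 0.9200  # hit
  → r_4 = 0.9200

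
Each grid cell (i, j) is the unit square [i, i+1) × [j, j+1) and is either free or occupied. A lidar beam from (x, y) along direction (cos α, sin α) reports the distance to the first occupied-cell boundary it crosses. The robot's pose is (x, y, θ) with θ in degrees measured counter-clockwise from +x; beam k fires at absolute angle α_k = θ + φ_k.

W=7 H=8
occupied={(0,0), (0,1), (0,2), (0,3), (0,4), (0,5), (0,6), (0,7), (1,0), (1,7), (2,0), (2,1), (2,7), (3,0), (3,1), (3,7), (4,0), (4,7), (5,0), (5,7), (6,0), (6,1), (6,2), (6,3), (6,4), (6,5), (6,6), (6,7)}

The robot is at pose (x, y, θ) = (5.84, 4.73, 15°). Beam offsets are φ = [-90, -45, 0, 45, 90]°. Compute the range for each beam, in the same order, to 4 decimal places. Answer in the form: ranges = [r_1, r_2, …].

beam 1: φ=-90°, α=285°
  cosα=0.2588 sinα=-0.9659 | (5,4) | tMaxX 0.6182 tMaxY 0.7558 | tΔX 3.8637 tΔY 1.0353
    t=0.6182 [x] (6,4) — stop
  → r_1 = 0.6182
beam 2: φ=-45°, α=330°
  cosα=0.8660 sinα=-0.5000 | (5,4) | tMaxX 0.1848 tMaxY 1.4600 | tΔX 1.1547 tΔY 2.0000
    t=0.1848 [x] (6,4) — stop
  → r_2 = 0.1848
beam 3: φ=0°, α=15°
  cosα=0.9659 sinα=0.2588 | (5,4) | tMaxX 0.1656 tMaxY 1.0432 | tΔX 1.0353 tΔY 3.8637
    t=0.1656 [x] (6,4) — stop
  → r_3 = 0.1656
beam 4: φ=45°, α=60°
  cosα=0.5000 sinα=0.8660 | (5,4) | tMaxX 0.3200 tMaxY 0.3118 | tΔX 2.0000 tΔY 1.1547
    t=0.3118 [y] (5,5)
    t=0.3200 [x] (6,5) — stop
  → r_4 = 0.3200
beam 5: φ=90°, α=105°
  cosα=-0.2588 sinα=0.9659 | (5,4) | tMaxX 3.2455 tMaxY 0.2795 | tΔX 3.8637 tΔY 1.0353
    t=0.2795 [y] (5,5)
    t=1.3148 [y] (5,6)
    t=2.3501 [y] (5,7) — stop
  → r_5 = 2.3501

ranges = [0.6182, 0.1848, 0.1656, 0.3200, 2.3501]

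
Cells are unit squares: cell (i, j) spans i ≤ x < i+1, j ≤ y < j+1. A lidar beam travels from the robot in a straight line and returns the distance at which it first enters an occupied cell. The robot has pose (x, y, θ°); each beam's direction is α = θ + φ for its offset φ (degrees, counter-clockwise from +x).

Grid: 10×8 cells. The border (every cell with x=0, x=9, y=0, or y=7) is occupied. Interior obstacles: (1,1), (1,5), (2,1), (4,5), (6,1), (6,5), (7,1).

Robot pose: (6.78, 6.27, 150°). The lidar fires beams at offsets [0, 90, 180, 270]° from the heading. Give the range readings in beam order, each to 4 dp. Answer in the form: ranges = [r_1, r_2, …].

ranges = [1.4600, 0.3118, 2.5634, 0.8429]

beam 1: φ=0°, α=150°
  d=(-0.8660,0.5000)  start (6,6)  tX=0.9007 tY=1.4600  stride 1/|dx|=1.1547 1/|dy|=2.0000
    cross x-line → (5,6), t=0.9007
    cross y-line → (5,7), t=1.4600 (wall)
  → r_1 = 1.4600
beam 2: φ=90°, α=240°
  d=(-0.5000,-0.8660)  start (6,6)  tX=1.5600 tY=0.3118  stride 1/|dx|=2.0000 1/|dy|=1.1547
    cross y-line → (6,5), t=0.3118 (wall)
  → r_2 = 0.3118
beam 3: φ=180°, α=330°
  d=(0.8660,-0.5000)  start (6,6)  tX=0.2540 tY=0.5400  stride 1/|dx|=1.1547 1/|dy|=2.0000
    cross x-line → (7,6), t=0.2540
    cross y-line → (7,5), t=0.5400
    cross x-line → (8,5), t=1.4087
    cross y-line → (8,4), t=2.5400
    cross x-line → (9,4), t=2.5634 (wall)
  → r_3 = 2.5634
beam 4: φ=270°, α=60°
  d=(0.5000,0.8660)  start (6,6)  tX=0.4400 tY=0.8429  stride 1/|dx|=2.0000 1/|dy|=1.1547
    cross x-line → (7,6), t=0.4400
    cross y-line → (7,7), t=0.8429 (wall)
  → r_4 = 0.8429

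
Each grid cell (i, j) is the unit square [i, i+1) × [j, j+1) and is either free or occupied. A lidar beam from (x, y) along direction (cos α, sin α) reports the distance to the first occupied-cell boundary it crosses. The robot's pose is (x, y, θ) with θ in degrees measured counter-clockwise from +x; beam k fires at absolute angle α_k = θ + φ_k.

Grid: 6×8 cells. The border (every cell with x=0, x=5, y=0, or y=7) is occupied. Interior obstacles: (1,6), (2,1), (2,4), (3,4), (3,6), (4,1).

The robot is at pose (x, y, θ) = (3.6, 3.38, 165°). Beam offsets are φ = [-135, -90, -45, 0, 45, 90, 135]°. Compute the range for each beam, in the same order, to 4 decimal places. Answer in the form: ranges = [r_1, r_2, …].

beam 1: φ=-135°, α=30°
  dir = (cos 30°, sin 30°) = (0.8660, 0.5000); from cell (3,3)
  next x-line at t=0.4619, next y-line at t=1.2400; Δt_x=1.1547, Δt_y=2.0000
    x: enter (4,3) at t=0.4619
    y: enter (4,4) at t=1.2400
    x: enter (5,4) at t=1.6166 ← occupied
  → r_1 = 1.6166
beam 2: φ=-90°, α=75°
  dir = (cos 75°, sin 75°) = (0.2588, 0.9659); from cell (3,3)
  next x-line at t=1.5455, next y-line at t=0.6419; Δt_x=3.8637, Δt_y=1.0353
    y: enter (3,4) at t=0.6419 ← occupied
  → r_2 = 0.6419
beam 3: φ=-45°, α=120°
  dir = (cos 120°, sin 120°) = (-0.5000, 0.8660); from cell (3,3)
  next x-line at t=1.2000, next y-line at t=0.7159; Δt_x=2.0000, Δt_y=1.1547
    y: enter (3,4) at t=0.7159 ← occupied
  → r_3 = 0.7159
beam 4: φ=0°, α=165°
  dir = (cos 165°, sin 165°) = (-0.9659, 0.2588); from cell (3,3)
  next x-line at t=0.6212, next y-line at t=2.3955; Δt_x=1.0353, Δt_y=3.8637
    x: enter (2,3) at t=0.6212
    x: enter (1,3) at t=1.6564
    y: enter (1,4) at t=2.3955
    x: enter (0,4) at t=2.6917 ← occupied
  → r_4 = 2.6917
beam 5: φ=45°, α=210°
  dir = (cos 210°, sin 210°) = (-0.8660, -0.5000); from cell (3,3)
  next x-line at t=0.6928, next y-line at t=0.7600; Δt_x=1.1547, Δt_y=2.0000
    x: enter (2,3) at t=0.6928
    y: enter (2,2) at t=0.7600
    x: enter (1,2) at t=1.8475
    y: enter (1,1) at t=2.7600
    x: enter (0,1) at t=3.0022 ← occupied
  → r_5 = 3.0022
beam 6: φ=90°, α=255°
  dir = (cos 255°, sin 255°) = (-0.2588, -0.9659); from cell (3,3)
  next x-line at t=2.3182, next y-line at t=0.3934; Δt_x=3.8637, Δt_y=1.0353
    y: enter (3,2) at t=0.3934
    y: enter (3,1) at t=1.4287
    x: enter (2,1) at t=2.3182 ← occupied
  → r_6 = 2.3182
beam 7: φ=135°, α=300°
  dir = (cos 300°, sin 300°) = (0.5000, -0.8660); from cell (3,3)
  next x-line at t=0.8000, next y-line at t=0.4388; Δt_x=2.0000, Δt_y=1.1547
    y: enter (3,2) at t=0.4388
    x: enter (4,2) at t=0.8000
    y: enter (4,1) at t=1.5935 ← occupied
  → r_7 = 1.5935

ranges = [1.6166, 0.6419, 0.7159, 2.6917, 3.0022, 2.3182, 1.5935]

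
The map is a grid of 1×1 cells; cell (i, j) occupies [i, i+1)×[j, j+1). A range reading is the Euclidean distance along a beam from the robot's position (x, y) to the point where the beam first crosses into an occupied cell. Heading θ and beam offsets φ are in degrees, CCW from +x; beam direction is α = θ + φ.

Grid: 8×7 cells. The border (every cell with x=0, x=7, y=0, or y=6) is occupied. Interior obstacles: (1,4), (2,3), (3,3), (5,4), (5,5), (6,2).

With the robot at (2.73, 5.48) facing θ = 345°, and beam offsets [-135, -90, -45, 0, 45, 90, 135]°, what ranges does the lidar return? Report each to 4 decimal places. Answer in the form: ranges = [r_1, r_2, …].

beam 1: φ=-135°, α=210°
  d=(-0.8660,-0.5000)  start (2,5)  tX=0.8429 tY=0.9600  stride 1/|dx|=1.1547 1/|dy|=2.0000
    cross x-line → (1,5), t=0.8429
    cross y-line → (1,4), t=0.9600 (wall)
  → r_1 = 0.9600
beam 2: φ=-90°, α=255°
  d=(-0.2588,-0.9659)  start (2,5)  tX=2.8205 tY=0.4969  stride 1/|dx|=3.8637 1/|dy|=1.0353
    cross y-line → (2,4), t=0.4969
    cross y-line → (2,3), t=1.5322 (wall)
  → r_2 = 1.5322
beam 3: φ=-45°, α=300°
  d=(0.5000,-0.8660)  start (2,5)  tX=0.5400 tY=0.5543  stride 1/|dx|=2.0000 1/|dy|=1.1547
    cross x-line → (3,5), t=0.5400
    cross y-line → (3,4), t=0.5543
    cross y-line → (3,3), t=1.7090 (wall)
  → r_3 = 1.7090
beam 4: φ=0°, α=345°
  d=(0.9659,-0.2588)  start (2,5)  tX=0.2795 tY=1.8546  stride 1/|dx|=1.0353 1/|dy|=3.8637
    cross x-line → (3,5), t=0.2795
    cross x-line → (4,5), t=1.3148
    cross y-line → (4,4), t=1.8546
    cross x-line → (5,4), t=2.3501 (wall)
  → r_4 = 2.3501
beam 5: φ=45°, α=30°
  d=(0.8660,0.5000)  start (2,5)  tX=0.3118 tY=1.0400  stride 1/|dx|=1.1547 1/|dy|=2.0000
    cross x-line → (3,5), t=0.3118
    cross y-line → (3,6), t=1.0400 (wall)
  → r_5 = 1.0400
beam 6: φ=90°, α=75°
  d=(0.2588,0.9659)  start (2,5)  tX=1.0432 tY=0.5383  stride 1/|dx|=3.8637 1/|dy|=1.0353
    cross y-line → (2,6), t=0.5383 (wall)
  → r_6 = 0.5383
beam 7: φ=135°, α=120°
  d=(-0.5000,0.8660)  start (2,5)  tX=1.4600 tY=0.6004  stride 1/|dx|=2.0000 1/|dy|=1.1547
    cross y-line → (2,6), t=0.6004 (wall)
  → r_7 = 0.6004

ranges = [0.9600, 1.5322, 1.7090, 2.3501, 1.0400, 0.5383, 0.6004]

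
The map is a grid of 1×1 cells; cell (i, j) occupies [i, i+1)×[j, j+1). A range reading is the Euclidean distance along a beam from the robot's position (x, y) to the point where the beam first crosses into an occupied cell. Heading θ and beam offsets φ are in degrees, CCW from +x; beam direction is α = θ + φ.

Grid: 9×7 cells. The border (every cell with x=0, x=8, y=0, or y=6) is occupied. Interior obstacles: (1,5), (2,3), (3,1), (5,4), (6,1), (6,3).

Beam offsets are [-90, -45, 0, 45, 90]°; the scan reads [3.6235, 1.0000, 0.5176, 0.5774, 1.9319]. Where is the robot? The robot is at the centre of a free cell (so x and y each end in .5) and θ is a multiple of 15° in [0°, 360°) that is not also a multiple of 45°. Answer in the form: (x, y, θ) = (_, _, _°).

(x, y, θ) = (4.5, 5.5, 75°)

Enumerate (i+0.5, j+0.5, θ) over the 29 free cells and 16 admissible headings. For each, cast all 5 beams and compare to the given ranges.
  (4.5, 4.5, 30°): beam 1 = 3.0000 ≠ 3.6235 ✗
  (2.5, 2.5, 330°): beam 1 = 1.7321 ≠ 3.6235 ✗
  (5.5, 1.5, 285°): beam 1 = 1.5529 ≠ 3.6235 ✗
  …
  (4.5, 5.5, 75°): r_1=3.6235, r_2=1.0000, r_3=0.5176, r_4=0.5774, r_5=1.9319 — all match ✓
Unique over the lattice → pose = (4.5, 5.5, 75°).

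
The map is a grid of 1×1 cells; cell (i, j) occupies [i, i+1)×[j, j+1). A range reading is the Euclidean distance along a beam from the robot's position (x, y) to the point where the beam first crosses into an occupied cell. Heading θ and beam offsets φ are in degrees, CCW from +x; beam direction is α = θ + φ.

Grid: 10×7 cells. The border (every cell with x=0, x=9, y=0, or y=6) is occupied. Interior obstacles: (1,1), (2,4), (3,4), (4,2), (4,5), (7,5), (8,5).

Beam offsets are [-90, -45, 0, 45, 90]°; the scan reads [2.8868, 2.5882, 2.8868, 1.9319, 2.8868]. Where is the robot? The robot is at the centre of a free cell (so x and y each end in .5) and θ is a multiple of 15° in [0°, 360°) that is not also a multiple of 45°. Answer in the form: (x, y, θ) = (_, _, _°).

(x, y, θ) = (6.5, 3.5, 30°)

The pose lattice has 33·16 = 528 candidates. Test each by forward raycasting.
  (8.5, 4.5, 150°): beam 1 = 0.5774 ≠ 2.8868 ✗
  (4.5, 4.5, 60°): beam 1 = 5.1962 ≠ 2.8868 ✗
  (1.5, 3.5, 165°): beam 1 = 2.5882 ≠ 2.8868 ✗
  (4.5, 1.5, 345°): beam 1 = 0.5176 ≠ 2.8868 ✗
  …
  (6.5, 3.5, 30°): r_1=2.8868, r_2=2.5882, r_3=2.8868, r_4=1.9319, r_5=2.8868 — all match ✓
No second candidate reproduces the full scan.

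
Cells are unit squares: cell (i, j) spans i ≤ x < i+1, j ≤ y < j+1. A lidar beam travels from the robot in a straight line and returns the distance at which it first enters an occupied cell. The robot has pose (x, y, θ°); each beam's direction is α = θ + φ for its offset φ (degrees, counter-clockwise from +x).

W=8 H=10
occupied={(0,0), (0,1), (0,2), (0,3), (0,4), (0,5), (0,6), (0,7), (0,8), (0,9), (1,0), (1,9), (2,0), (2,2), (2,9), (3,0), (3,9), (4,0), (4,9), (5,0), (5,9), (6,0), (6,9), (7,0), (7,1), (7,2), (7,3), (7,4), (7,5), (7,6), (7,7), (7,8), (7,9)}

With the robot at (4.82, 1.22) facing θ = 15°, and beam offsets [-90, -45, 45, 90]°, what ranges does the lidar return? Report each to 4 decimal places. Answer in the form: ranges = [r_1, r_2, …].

ranges = [0.2278, 0.4400, 4.3600, 8.0544]

beam 1: φ=-90°, α=285°
  dir = (cos 285°, sin 285°) = (0.2588, -0.9659); from cell (4,1)
  next x-line at t=0.6955, next y-line at t=0.2278; Δt_x=3.8637, Δt_y=1.0353
    y: enter (4,0) at t=0.2278 ← occupied
  → r_1 = 0.2278
beam 2: φ=-45°, α=330°
  dir = (cos 330°, sin 330°) = (0.8660, -0.5000); from cell (4,1)
  next x-line at t=0.2078, next y-line at t=0.4400; Δt_x=1.1547, Δt_y=2.0000
    x: enter (5,1) at t=0.2078
    y: enter (5,0) at t=0.4400 ← occupied
  → r_2 = 0.4400
beam 3: φ=45°, α=60°
  dir = (cos 60°, sin 60°) = (0.5000, 0.8660); from cell (4,1)
  next x-line at t=0.3600, next y-line at t=0.9007; Δt_x=2.0000, Δt_y=1.1547
    x: enter (5,1) at t=0.3600
    y: enter (5,2) at t=0.9007
    y: enter (5,3) at t=2.0554
    x: enter (6,3) at t=2.3600
    y: enter (6,4) at t=3.2101
    x: enter (7,4) at t=4.3600 ← occupied
  → r_3 = 4.3600
beam 4: φ=90°, α=105°
  dir = (cos 105°, sin 105°) = (-0.2588, 0.9659); from cell (4,1)
  next x-line at t=3.1682, next y-line at t=0.8075; Δt_x=3.8637, Δt_y=1.0353
    y: enter (4,2) at t=0.8075
    y: enter (4,3) at t=1.8428
    y: enter (4,4) at t=2.8781
    x: enter (3,4) at t=3.1682
    y: enter (3,5) at t=3.9133
    y: enter (3,6) at t=4.9486
    y: enter (3,7) at t=5.9839
    y: enter (3,8) at t=7.0192
    x: enter (2,8) at t=7.0319
    y: enter (2,9) at t=8.0544 ← occupied
  → r_4 = 8.0544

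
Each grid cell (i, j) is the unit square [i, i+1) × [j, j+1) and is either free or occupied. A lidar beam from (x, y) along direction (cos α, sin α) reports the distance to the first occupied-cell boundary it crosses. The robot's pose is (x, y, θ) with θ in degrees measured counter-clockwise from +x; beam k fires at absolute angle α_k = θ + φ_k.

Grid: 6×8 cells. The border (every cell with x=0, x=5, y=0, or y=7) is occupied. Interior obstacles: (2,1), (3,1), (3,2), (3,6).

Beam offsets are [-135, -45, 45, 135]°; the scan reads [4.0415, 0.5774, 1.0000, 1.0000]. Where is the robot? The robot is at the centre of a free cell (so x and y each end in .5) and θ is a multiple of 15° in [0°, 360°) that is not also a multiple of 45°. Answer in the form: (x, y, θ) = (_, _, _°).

(x, y, θ) = (1.5, 2.5, 195°)

The pose lattice has 20·16 = 320 candidates. Test each by forward raycasting.
  (4.5, 3.5, 300°): beam 1 = 3.6235 ≠ 4.0415 ✗
  (1.5, 3.5, 105°): beam 1 = 1.7321 ≠ 4.0415 ✗
  (1.5, 4.5, 75°): beam 1 = 2.8868 ≠ 4.0415 ✗
  (2.5, 2.5, 165°): beam 1 = 0.5774 ≠ 4.0415 ✗
  …
  (1.5, 2.5, 195°): r_1=4.0415, r_2=0.5774, r_3=1.0000, r_4=1.0000 — all match ✓
No second candidate reproduces the full scan.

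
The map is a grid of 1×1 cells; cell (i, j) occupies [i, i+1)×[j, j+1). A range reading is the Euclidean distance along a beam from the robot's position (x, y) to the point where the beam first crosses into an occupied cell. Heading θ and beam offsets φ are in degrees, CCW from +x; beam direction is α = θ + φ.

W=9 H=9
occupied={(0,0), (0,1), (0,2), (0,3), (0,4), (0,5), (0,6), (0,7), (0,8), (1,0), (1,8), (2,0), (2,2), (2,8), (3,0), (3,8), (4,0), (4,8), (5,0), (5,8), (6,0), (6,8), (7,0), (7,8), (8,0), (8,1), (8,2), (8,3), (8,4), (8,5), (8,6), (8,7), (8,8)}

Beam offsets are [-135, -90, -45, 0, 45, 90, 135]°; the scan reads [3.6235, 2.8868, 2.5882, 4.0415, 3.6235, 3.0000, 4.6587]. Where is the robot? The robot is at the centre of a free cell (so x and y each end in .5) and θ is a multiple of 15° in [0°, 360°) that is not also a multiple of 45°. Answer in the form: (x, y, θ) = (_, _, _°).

The pose lattice has 48·16 = 768 candidates. Test each by forward raycasting.
  (3.5, 4.5, 150°): beam 1 = 4.6587 ≠ 3.6235 ✗
  (7.5, 5.5, 150°): beam 1 = 0.5176 ≠ 3.6235 ✗
  (4.5, 1.5, 120°): beam 1 = 1.9319 ≠ 3.6235 ✗
  (6.5, 5.5, 105°): beam 1 = 1.7321 ≠ 3.6235 ✗
  …
  (4.5, 5.5, 150°): r_1=3.6235, r_2=2.8868, r_3=2.5882, r_4=4.0415, r_5=3.6235, r_6=3.0000, r_7=4.6587 — all match ✓
No second candidate reproduces the full scan.

(x, y, θ) = (4.5, 5.5, 150°)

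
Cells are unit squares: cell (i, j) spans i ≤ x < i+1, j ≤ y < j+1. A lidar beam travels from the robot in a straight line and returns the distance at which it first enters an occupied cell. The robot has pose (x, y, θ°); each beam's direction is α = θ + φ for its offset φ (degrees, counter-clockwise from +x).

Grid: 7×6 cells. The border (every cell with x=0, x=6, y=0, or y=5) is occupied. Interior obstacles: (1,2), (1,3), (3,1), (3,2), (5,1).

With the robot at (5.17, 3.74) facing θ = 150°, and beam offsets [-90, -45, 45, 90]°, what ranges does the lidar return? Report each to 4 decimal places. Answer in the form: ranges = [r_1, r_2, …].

ranges = [1.4549, 1.3044, 3.2818, 2.3400]

beam 1: φ=-90°, α=60°
  dir = (cos 60°, sin 60°) = (0.5000, 0.8660); from cell (5,3)
  next x-line at t=1.6600, next y-line at t=0.3002; Δt_x=2.0000, Δt_y=1.1547
    y: enter (5,4) at t=0.3002
    y: enter (5,5) at t=1.4549 ← occupied
  → r_1 = 1.4549
beam 2: φ=-45°, α=105°
  dir = (cos 105°, sin 105°) = (-0.2588, 0.9659); from cell (5,3)
  next x-line at t=0.6568, next y-line at t=0.2692; Δt_x=3.8637, Δt_y=1.0353
    y: enter (5,4) at t=0.2692
    x: enter (4,4) at t=0.6568
    y: enter (4,5) at t=1.3044 ← occupied
  → r_2 = 1.3044
beam 3: φ=45°, α=195°
  dir = (cos 195°, sin 195°) = (-0.9659, -0.2588); from cell (5,3)
  next x-line at t=0.1760, next y-line at t=2.8591; Δt_x=1.0353, Δt_y=3.8637
    x: enter (4,3) at t=0.1760
    x: enter (3,3) at t=1.2113
    x: enter (2,3) at t=2.2465
    y: enter (2,2) at t=2.8591
    x: enter (1,2) at t=3.2818 ← occupied
  → r_3 = 3.2818
beam 4: φ=90°, α=240°
  dir = (cos 240°, sin 240°) = (-0.5000, -0.8660); from cell (5,3)
  next x-line at t=0.3400, next y-line at t=0.8545; Δt_x=2.0000, Δt_y=1.1547
    x: enter (4,3) at t=0.3400
    y: enter (4,2) at t=0.8545
    y: enter (4,1) at t=2.0092
    x: enter (3,1) at t=2.3400 ← occupied
  → r_4 = 2.3400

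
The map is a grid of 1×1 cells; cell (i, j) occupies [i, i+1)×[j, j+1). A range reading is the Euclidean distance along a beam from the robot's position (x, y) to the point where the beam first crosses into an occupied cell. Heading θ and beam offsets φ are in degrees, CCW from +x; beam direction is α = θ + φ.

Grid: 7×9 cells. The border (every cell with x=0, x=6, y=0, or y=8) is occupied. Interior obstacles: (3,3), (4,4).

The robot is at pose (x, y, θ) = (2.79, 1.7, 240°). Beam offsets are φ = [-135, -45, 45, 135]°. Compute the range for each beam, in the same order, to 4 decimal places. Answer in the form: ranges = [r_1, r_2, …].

beam 1: φ=-135°, α=105°
  direction (-0.2588, 0.9659); cell (2,1); t to first gridline: x 3.0523, y 0.3106 (then +3.8637 / +1.0353)
    (2,2) via y @ 0.3106
    (2,3) via y @ 1.3459
    (2,4) via y @ 2.3811
    (1,4) via x @ 3.0523
    (1,5) via y @ 3.4164
    (1,6) via y @ 4.4517
    (1,7) via y @ 5.4870
    (1,8) via y @ 6.5222  # hit
  → r_1 = 6.5222
beam 2: φ=-45°, α=195°
  direction (-0.9659, -0.2588); cell (2,1); t to first gridline: x 0.8179, y 2.7046 (then +1.0353 / +3.8637)
    (1,1) via x @ 0.8179
    (0,1) via x @ 1.8531  # hit
  → r_2 = 1.8531
beam 3: φ=45°, α=285°
  direction (0.2588, -0.9659); cell (2,1); t to first gridline: x 0.8114, y 0.7247 (then +3.8637 / +1.0353)
    (2,0) via y @ 0.7247  # hit
  → r_3 = 0.7247
beam 4: φ=135°, α=15°
  direction (0.9659, 0.2588); cell (2,1); t to first gridline: x 0.2174, y 1.1591 (then +1.0353 / +3.8637)
    (3,1) via x @ 0.2174
    (3,2) via y @ 1.1591
    (4,2) via x @ 1.2527
    (5,2) via x @ 2.2880
    (6,2) via x @ 3.3232  # hit
  → r_4 = 3.3232

ranges = [6.5222, 1.8531, 0.7247, 3.3232]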